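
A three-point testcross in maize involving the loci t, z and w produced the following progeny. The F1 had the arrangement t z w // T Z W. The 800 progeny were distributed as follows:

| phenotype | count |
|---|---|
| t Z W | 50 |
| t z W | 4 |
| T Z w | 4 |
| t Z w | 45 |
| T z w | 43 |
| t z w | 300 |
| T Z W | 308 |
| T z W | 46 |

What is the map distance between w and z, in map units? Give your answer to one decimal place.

12.4 map units

The two rarest classes, t z W and T Z w, are the double crossovers. Comparing them with the parentals, only the w allele has switched, so w is the middle locus and the order is t – w – z.
Crossovers in the w–z interval produce the single-crossover classes t Z w and T z W (45 + 46 = 91) plus the double crossovers (8).
RF(w–z) = (91 + 8) / 800 = 99/800 = 0.1237 → 12.4 map units.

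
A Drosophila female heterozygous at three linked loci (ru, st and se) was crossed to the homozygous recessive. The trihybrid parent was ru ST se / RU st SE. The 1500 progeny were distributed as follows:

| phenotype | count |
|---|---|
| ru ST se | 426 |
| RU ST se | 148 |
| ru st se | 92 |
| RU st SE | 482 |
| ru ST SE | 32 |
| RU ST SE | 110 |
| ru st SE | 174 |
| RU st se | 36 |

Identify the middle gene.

se

The two rarest classes, ru ST SE and RU st se, are the double crossovers. Comparing them with the parentals, only the se allele has switched, so se is the middle locus and the order is st – se – ru.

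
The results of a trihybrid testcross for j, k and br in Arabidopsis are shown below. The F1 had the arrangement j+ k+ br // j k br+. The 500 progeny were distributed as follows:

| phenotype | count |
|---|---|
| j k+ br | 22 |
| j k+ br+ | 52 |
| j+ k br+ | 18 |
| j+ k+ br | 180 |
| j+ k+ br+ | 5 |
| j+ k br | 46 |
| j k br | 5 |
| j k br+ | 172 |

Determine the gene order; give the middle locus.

The two rarest classes, j+ k+ br+ and j k br, are the double crossovers. Comparing them with the parentals, only the br allele has switched, so br is the middle locus and the order is k – br – j.

br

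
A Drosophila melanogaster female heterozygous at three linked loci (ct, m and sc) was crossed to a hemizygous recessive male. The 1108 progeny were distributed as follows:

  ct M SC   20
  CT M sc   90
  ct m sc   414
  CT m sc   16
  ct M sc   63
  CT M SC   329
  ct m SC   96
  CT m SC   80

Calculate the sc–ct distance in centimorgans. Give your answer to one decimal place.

20.0 centimorgans

The two most frequent reciprocal classes, CT M SC and ct m sc, are the parental types, so the F1 was CT M SC / ct m sc.
The two rarest classes, ct M SC and CT m sc, are the double crossovers. Comparing them with the parentals, only the ct allele has switched, so ct is the middle locus and the order is sc – ct – m.
Crossovers in the sc–ct interval produce the single-crossover classes CT M sc and ct m SC (90 + 96 = 186) plus the double crossovers (36).
RF(sc–ct) = (186 + 36) / 1108 = 222/1108 = 0.2004 → 20.0 centimorgans.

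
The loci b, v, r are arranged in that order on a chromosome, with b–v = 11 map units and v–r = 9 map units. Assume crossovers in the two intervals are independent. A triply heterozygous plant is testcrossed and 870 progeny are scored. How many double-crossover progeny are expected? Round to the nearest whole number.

Map distances give recombination frequencies of 0.110 and 0.090 for the two intervals.
With no interference, expected double-crossover frequency = 0.110 × 0.090 = 0.00990.
Expected number = 0.00990 × 870 = 8.61 ≈ 9.

9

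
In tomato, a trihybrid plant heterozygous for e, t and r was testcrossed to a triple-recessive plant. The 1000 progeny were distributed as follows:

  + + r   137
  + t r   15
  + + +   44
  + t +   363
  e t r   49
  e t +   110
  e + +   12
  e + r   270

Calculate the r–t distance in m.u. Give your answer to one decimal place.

12.0 m.u.

The two most frequent reciprocal classes, + t + and e + r, are the parental types, so the F1 was + t + / e + r.
The two rarest classes, + t r and e + +, are the double crossovers. Comparing them with the parentals, only the r allele has switched, so r is the middle locus and the order is t – r – e.
Crossovers in the t–r interval produce the single-crossover classes + + + and e t r (44 + 49 = 93) plus the double crossovers (27).
RF(t–r) = (93 + 27) / 1000 = 120/1000 = 0.1200 → 12.0 m.u.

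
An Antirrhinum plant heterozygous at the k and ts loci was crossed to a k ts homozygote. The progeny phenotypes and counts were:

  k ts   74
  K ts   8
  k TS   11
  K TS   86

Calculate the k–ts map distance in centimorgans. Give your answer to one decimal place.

10.6 centimorgans

The two most frequent classes, K TS (86) and k ts (74), are the parental types, so the F1 was K TS / k ts.
The recombinant classes are K ts and k TS: 8 + 11 = 19.
Recombination frequency = 19/179 = 0.1061 ≈ 10.6%, i.e. 10.6 centimorgans.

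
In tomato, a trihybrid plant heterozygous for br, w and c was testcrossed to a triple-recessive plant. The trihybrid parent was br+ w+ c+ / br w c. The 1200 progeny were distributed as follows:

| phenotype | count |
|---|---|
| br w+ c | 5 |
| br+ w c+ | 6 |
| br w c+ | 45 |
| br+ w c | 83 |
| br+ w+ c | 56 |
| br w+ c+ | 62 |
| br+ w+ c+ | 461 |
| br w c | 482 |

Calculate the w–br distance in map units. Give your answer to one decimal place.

The two rarest classes, br+ w c+ and br w+ c, are the double crossovers. Comparing them with the parentals, only the w allele has switched, so w is the middle locus and the order is br – w – c.
Crossovers in the br–w interval produce the single-crossover classes br w+ c+ and br+ w c (62 + 83 = 145) plus the double crossovers (11).
RF(br–w) = (145 + 11) / 1200 = 156/1200 = 0.1300 → 13.0 map units.

13.0 map units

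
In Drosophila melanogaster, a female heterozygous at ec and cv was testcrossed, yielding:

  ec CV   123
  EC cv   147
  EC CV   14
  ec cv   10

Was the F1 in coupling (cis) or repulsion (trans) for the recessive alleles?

trans

The two most frequent classes are EC cv (147) and ec CV (123); these are the parental (non-recombinant) types.
So the F1 carried EC cv on one chromosome and ec CV on the other — the recessive alleles are on opposite chromosomes (trans / repulsion).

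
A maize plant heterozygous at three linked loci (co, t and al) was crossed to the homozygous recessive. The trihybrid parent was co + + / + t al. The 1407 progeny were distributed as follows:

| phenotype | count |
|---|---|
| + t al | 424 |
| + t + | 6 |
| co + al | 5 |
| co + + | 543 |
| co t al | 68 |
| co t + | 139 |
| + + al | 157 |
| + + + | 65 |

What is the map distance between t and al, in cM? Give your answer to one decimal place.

The two rarest classes, co + al and + t +, are the double crossovers. Comparing them with the parentals, only the al allele has switched, so al is the middle locus and the order is co – al – t.
Crossovers in the al–t interval produce the single-crossover classes co t + and + + al (139 + 157 = 296) plus the double crossovers (11).
RF(al–t) = (296 + 11) / 1407 = 307/1407 = 0.2182 → 21.8 cM.

21.8 cM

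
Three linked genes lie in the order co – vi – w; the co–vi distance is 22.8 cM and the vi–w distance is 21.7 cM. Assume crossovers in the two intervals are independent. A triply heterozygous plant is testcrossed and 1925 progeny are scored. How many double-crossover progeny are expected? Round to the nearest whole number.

95

Map distances give recombination frequencies of 0.228 and 0.217 for the two intervals.
With no interference, expected double-crossover frequency = 0.228 × 0.217 = 0.04948.
Expected number = 0.04948 × 1925 = 95.24 ≈ 95.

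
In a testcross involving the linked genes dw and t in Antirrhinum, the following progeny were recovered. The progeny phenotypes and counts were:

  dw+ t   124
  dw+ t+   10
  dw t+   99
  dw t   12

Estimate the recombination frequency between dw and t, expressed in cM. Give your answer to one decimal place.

The two most frequent classes, dw+ t (124) and dw t+ (99), are the parental types, so the F1 was dw+ t / dw t+.
The recombinant classes are dw+ t+ and dw t: 10 + 12 = 22.
Recombination frequency = 22/245 = 0.0898 ≈ 9.0%, i.e. 9.0 cM.

9.0 cM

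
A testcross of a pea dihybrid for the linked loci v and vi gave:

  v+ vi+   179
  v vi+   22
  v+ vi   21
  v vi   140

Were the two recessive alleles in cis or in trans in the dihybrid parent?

The two most frequent classes are v+ vi+ (179) and v vi (140); these are the parental (non-recombinant) types.
So the F1 carried v+ vi+ on one chromosome and v vi on the other — the recessive alleles are on the same chromosome (cis / coupling).

cis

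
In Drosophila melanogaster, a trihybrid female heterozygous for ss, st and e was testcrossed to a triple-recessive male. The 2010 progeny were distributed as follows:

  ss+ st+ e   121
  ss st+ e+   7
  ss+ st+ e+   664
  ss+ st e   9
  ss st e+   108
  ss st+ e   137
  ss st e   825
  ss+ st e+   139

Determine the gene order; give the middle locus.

The two most frequent reciprocal classes, ss+ st+ e+ and ss st e, are the parental types, so the F1 was ss+ st+ e+ / ss st e.
The two rarest classes, ss st+ e+ and ss+ st e, are the double crossovers. Comparing them with the parentals, only the ss allele has switched, so ss is the middle locus and the order is e – ss – st.

ss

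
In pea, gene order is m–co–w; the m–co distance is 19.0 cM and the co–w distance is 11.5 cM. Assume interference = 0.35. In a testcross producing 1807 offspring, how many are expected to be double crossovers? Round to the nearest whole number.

26

Map distances give recombination frequencies of 0.190 and 0.115 for the two intervals.
With interference 0.35 (so coincidence = 0.65), expected double-crossover frequency = 0.190 × 0.115 × 0.65 = 0.01420.
Expected number = 0.01420 × 1807 = 25.66 ≈ 26.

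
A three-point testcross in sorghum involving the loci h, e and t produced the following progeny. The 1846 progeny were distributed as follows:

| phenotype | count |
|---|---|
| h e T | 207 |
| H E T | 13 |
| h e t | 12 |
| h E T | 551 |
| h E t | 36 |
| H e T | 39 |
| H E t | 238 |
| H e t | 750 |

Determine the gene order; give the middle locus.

The two most frequent reciprocal classes, h E T and H e t, are the parental types, so the F1 was h E T / H e t.
The two rarest classes, H E T and h e t, are the double crossovers. Comparing them with the parentals, only the h allele has switched, so h is the middle locus and the order is t – h – e.

h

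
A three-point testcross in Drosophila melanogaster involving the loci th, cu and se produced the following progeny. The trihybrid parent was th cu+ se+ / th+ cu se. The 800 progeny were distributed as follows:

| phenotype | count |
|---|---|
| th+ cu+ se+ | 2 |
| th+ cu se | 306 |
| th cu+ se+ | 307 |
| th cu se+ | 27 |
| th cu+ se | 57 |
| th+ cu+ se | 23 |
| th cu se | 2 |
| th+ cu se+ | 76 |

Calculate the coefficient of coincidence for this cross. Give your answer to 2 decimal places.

The two rarest classes, th+ cu+ se+ and th cu se, are the double crossovers. Comparing them with the parentals, only the th allele has switched, so th is the middle locus and the order is cu – th – se.
cu–th: (50 + 4)/800 = 0.0675; th–se: (133 + 4)/800 = 0.1713.
Expected DCO frequency = 0.0675 × 0.1713 ≈ 0.01156; observed = 4/800 ≈ 0.00500.
Coefficient of coincidence = 0.00500/0.01156 ≈ 0.43.

0.43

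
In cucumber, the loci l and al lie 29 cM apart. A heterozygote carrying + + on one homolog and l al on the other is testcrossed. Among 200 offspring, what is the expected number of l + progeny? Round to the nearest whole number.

A map distance of 29 cM corresponds to a recombination frequency of 0.290.
The F1 is + + / l al, so l + is a recombinant gamete class with expected frequency r/2 = 0.290/2 = 0.1450.
Expected number = 0.1450 × 200 = 29.00 ≈ 29.

29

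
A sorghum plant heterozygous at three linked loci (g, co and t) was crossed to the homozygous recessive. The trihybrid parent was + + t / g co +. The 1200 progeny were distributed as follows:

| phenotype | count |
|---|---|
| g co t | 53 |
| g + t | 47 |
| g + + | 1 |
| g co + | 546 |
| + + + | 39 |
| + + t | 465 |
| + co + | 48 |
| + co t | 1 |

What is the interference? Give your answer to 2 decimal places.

0.74

The two rarest classes, + co t and g + +, are the double crossovers. Comparing them with the parentals, only the co allele has switched, so co is the middle locus and the order is g – co – t.
g–co: (95 + 2)/1200 = 0.0808; co–t: (92 + 2)/1200 = 0.0783.
Expected DCO frequency = 0.0808 × 0.0783 ≈ 0.00633; observed = 2/1200 ≈ 0.00167.
Coefficient of coincidence = 0.00167/0.00633 ≈ 0.26; interference = 1 − 0.26 = 0.74.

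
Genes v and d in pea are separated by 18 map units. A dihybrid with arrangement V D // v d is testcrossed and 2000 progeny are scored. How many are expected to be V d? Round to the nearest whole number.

180

A map distance of 18 map units corresponds to a recombination frequency of 0.180.
The F1 is V D / v d, so V d is a recombinant gamete class with expected frequency r/2 = 0.180/2 = 0.0900.
Expected number = 0.0900 × 2000 = 180.00 ≈ 180.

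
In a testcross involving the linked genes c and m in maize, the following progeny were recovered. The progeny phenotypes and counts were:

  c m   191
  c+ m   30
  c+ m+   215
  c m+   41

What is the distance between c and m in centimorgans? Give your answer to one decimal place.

14.9 centimorgans

The two most frequent classes, c+ m+ (215) and c m (191), are the parental types, so the F1 was c+ m+ / c m.
The recombinant classes are c+ m and c m+: 30 + 41 = 71.
Recombination frequency = 71/477 = 0.1488 ≈ 14.9%, i.e. 14.9 centimorgans.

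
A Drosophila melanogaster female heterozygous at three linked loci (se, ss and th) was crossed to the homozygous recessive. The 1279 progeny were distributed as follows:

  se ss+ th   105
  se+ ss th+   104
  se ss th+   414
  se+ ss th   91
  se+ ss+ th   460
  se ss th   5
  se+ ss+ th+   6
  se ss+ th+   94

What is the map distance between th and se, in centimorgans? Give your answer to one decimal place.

17.2 centimorgans

The two most frequent reciprocal classes, se+ ss+ th and se ss th+, are the parental types, so the F1 was se+ ss+ th / se ss th+.
The two rarest classes, se+ ss+ th+ and se ss th, are the double crossovers. Comparing them with the parentals, only the th allele has switched, so th is the middle locus and the order is se – th – ss.
Crossovers in the se–th interval produce the single-crossover classes se ss+ th and se+ ss th+ (105 + 104 = 209) plus the double crossovers (11).
RF(se–th) = (209 + 11) / 1279 = 220/1279 = 0.1720 → 17.2 centimorgans.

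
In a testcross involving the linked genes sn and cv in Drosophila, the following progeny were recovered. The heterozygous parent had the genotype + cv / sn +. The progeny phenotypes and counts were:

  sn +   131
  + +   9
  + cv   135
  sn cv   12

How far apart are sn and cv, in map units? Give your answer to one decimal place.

The recombinant classes are + + and sn cv: 9 + 12 = 21.
Recombination frequency = 21/287 = 0.0732 ≈ 7.3%, i.e. 7.3 map units.

7.3 map units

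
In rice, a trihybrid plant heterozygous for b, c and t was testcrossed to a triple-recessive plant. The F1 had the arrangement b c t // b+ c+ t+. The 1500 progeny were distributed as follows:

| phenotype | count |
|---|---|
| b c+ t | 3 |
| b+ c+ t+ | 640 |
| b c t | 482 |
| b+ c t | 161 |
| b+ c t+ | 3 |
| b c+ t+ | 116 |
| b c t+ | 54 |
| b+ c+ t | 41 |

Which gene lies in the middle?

c

The two rarest classes, b c+ t and b+ c t+, are the double crossovers. Comparing them with the parentals, only the c allele has switched, so c is the middle locus and the order is t – c – b.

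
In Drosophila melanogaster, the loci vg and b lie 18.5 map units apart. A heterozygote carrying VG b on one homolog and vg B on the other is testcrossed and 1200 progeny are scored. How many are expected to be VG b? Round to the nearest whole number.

A map distance of 18.5 map units corresponds to a recombination frequency of 0.185.
The F1 is VG b / vg B, so VG b is a parental gamete class with expected frequency (1 − r)/2 = 0.815/2 = 0.4075.
Expected number = 0.4075 × 1200 = 489.00 ≈ 489.

489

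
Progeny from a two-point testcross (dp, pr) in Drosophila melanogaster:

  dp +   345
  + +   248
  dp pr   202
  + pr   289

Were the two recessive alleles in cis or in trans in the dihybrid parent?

trans

The two most frequent classes are + pr (289) and dp + (345); these are the parental (non-recombinant) types.
So the F1 carried + pr on one chromosome and dp + on the other — the recessive alleles are on opposite chromosomes (trans / repulsion).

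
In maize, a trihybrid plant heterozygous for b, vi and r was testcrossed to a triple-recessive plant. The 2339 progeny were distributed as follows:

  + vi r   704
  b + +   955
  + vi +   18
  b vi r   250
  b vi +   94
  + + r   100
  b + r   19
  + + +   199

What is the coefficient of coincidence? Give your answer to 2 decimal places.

0.77

The two most frequent reciprocal classes, b + + and + vi r, are the parental types, so the F1 was b + + / + vi r.
The two rarest classes, b + r and + vi +, are the double crossovers. Comparing them with the parentals, only the r allele has switched, so r is the middle locus and the order is b – r – vi.
b–r: (449 + 37)/2339 = 0.2078; r–vi: (194 + 37)/2339 = 0.0988.
Expected DCO frequency = 0.2078 × 0.0988 ≈ 0.02053; observed = 37/2339 ≈ 0.01582.
Coefficient of coincidence = 0.01582/0.02053 ≈ 0.77.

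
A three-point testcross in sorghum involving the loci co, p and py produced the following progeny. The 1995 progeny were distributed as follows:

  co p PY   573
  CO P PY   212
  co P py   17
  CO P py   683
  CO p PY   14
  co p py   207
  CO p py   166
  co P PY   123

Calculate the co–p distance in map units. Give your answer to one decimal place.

16.0 map units

The two most frequent reciprocal classes, co p PY and CO P py, are the parental types, so the F1 was co p PY / CO P py.
The two rarest classes, CO p PY and co P py, are the double crossovers. Comparing them with the parentals, only the co allele has switched, so co is the middle locus and the order is p – co – py.
Crossovers in the p–co interval produce the single-crossover classes co P PY and CO p py (123 + 166 = 289) plus the double crossovers (31).
RF(p–co) = (289 + 31) / 1995 = 320/1995 = 0.1604 → 16.0 map units.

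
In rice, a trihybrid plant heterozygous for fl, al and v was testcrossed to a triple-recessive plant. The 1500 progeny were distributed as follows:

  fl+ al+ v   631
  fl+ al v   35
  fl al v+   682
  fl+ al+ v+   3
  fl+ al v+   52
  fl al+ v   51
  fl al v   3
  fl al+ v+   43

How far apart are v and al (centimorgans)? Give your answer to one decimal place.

5.6 centimorgans

The two most frequent reciprocal classes, fl al v+ and fl+ al+ v, are the parental types, so the F1 was fl al v+ / fl+ al+ v.
The two rarest classes, fl al v and fl+ al+ v+, are the double crossovers. Comparing them with the parentals, only the v allele has switched, so v is the middle locus and the order is al – v – fl.
Crossovers in the al–v interval produce the single-crossover classes fl al+ v+ and fl+ al v (43 + 35 = 78) plus the double crossovers (6).
RF(al–v) = (78 + 6) / 1500 = 84/1500 = 0.0560 → 5.6 centimorgans.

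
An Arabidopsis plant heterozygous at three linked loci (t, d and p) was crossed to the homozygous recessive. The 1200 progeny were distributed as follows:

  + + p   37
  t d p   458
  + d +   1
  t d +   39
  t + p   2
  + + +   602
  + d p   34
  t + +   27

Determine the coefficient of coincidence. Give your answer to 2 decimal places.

The two most frequent reciprocal classes, + + + and t d p, are the parental types, so the F1 was + + + / t d p.
The two rarest classes, + d + and t + p, are the double crossovers. Comparing them with the parentals, only the d allele has switched, so d is the middle locus and the order is p – d – t.
p–d: (76 + 3)/1200 = 0.0658; d–t: (61 + 3)/1200 = 0.0533.
Expected DCO frequency = 0.0658 × 0.0533 ≈ 0.00351; observed = 3/1200 ≈ 0.00250.
Coefficient of coincidence = 0.00250/0.00351 ≈ 0.71.

0.71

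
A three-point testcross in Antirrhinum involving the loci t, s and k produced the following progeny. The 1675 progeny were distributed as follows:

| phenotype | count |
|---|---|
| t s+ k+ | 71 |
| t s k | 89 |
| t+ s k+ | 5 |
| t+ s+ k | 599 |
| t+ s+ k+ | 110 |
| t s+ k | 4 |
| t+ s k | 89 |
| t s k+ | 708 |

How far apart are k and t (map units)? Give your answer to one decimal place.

12.4 map units

The two most frequent reciprocal classes, t s k+ and t+ s+ k, are the parental types, so the F1 was t s k+ / t+ s+ k.
The two rarest classes, t+ s k+ and t s+ k, are the double crossovers. Comparing them with the parentals, only the t allele has switched, so t is the middle locus and the order is k – t – s.
Crossovers in the k–t interval produce the single-crossover classes t s k and t+ s+ k+ (89 + 110 = 199) plus the double crossovers (9).
RF(k–t) = (199 + 9) / 1675 = 208/1675 = 0.1242 → 12.4 map units.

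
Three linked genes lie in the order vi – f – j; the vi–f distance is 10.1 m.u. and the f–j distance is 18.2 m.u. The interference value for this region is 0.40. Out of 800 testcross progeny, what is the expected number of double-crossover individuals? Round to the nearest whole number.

Map distances give recombination frequencies of 0.101 and 0.182 for the two intervals.
With interference 0.40 (so coincidence = 0.60), expected double-crossover frequency = 0.101 × 0.182 × 0.60 = 0.01103.
Expected number = 0.01103 × 800 = 8.82 ≈ 9.

9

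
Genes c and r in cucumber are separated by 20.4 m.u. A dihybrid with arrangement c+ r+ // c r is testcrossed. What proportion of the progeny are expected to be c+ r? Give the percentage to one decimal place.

A map distance of 20.4 m.u. corresponds to a recombination frequency of 0.204.
The F1 is c+ r+ / c r, so c+ r is a recombinant gamete class with expected frequency r/2 = 0.204/2 = 0.1020.
That is 0.1020 = 10.2% of the progeny.

10.2%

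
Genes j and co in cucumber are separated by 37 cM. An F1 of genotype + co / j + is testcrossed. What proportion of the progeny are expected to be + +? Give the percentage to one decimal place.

18.5%

A map distance of 37 cM corresponds to a recombination frequency of 0.370.
The F1 is + co / j +, so + + is a recombinant gamete class with expected frequency r/2 = 0.370/2 = 0.1850.
That is 0.1850 = 18.5% of the progeny.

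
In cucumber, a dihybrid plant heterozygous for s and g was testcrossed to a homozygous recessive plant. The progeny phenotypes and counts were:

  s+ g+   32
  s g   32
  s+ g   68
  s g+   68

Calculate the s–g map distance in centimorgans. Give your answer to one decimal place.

32.0 centimorgans

The two most frequent classes, s+ g (68) and s g+ (68), are the parental types, so the F1 was s+ g / s g+.
The recombinant classes are s+ g+ and s g: 32 + 32 = 64.
Recombination frequency = 64/200 = 0.3200 ≈ 32.0%, i.e. 32.0 centimorgans.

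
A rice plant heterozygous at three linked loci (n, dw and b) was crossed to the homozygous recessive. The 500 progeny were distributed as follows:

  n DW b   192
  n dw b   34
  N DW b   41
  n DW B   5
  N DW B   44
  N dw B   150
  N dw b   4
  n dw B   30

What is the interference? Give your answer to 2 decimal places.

The two most frequent reciprocal classes, N dw B and n DW b, are the parental types, so the F1 was N dw B / n DW b.
The two rarest classes, N dw b and n DW B, are the double crossovers. Comparing them with the parentals, only the b allele has switched, so b is the middle locus and the order is n – b – dw.
n–b: (71 + 9)/500 = 0.1600; b–dw: (78 + 9)/500 = 0.1740.
Expected DCO frequency = 0.1600 × 0.1740 ≈ 0.02784; observed = 9/500 ≈ 0.01800.
Coefficient of coincidence = 0.01800/0.02784 ≈ 0.65; interference = 1 − 0.65 = 0.35.

0.35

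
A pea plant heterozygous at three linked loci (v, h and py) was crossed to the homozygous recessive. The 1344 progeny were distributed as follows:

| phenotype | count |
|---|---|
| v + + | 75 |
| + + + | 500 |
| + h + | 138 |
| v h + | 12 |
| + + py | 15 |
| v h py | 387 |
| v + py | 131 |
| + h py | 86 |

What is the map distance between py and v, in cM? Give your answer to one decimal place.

The two most frequent reciprocal classes, v h py and + + +, are the parental types, so the F1 was v h py / + + +.
The two rarest classes, v h + and + + py, are the double crossovers. Comparing them with the parentals, only the py allele has switched, so py is the middle locus and the order is h – py – v.
Crossovers in the py–v interval produce the single-crossover classes + h py and v + + (86 + 75 = 161) plus the double crossovers (27).
RF(py–v) = (161 + 27) / 1344 = 188/1344 = 0.1399 → 14.0 cM.

14.0 cM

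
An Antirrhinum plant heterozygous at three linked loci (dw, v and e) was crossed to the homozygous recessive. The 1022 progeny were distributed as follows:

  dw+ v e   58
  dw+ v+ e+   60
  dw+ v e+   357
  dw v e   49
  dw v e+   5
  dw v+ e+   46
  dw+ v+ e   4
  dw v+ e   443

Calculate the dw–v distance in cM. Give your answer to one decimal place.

The two most frequent reciprocal classes, dw v+ e and dw+ v e+, are the parental types, so the F1 was dw v+ e / dw+ v e+.
The two rarest classes, dw+ v+ e and dw v e+, are the double crossovers. Comparing them with the parentals, only the dw allele has switched, so dw is the middle locus and the order is v – dw – e.
Crossovers in the v–dw interval produce the single-crossover classes dw v e and dw+ v+ e+ (49 + 60 = 109) plus the double crossovers (9).
RF(v–dw) = (109 + 9) / 1022 = 118/1022 = 0.1155 → 11.5 cM.

11.5 cM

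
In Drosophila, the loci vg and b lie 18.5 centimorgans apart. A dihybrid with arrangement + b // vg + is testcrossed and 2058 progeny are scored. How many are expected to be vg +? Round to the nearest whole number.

839

A map distance of 18.5 centimorgans corresponds to a recombination frequency of 0.185.
The F1 is + b / vg +, so vg + is a parental gamete class with expected frequency (1 − r)/2 = 0.815/2 = 0.4075.
Expected number = 0.4075 × 2058 = 838.63 ≈ 839.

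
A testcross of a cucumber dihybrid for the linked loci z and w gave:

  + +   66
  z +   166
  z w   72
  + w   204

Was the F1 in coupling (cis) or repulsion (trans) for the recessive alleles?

The two most frequent classes are + w (204) and z + (166); these are the parental (non-recombinant) types.
So the F1 carried + w on one chromosome and z + on the other — the recessive alleles are on opposite chromosomes (trans / repulsion).

trans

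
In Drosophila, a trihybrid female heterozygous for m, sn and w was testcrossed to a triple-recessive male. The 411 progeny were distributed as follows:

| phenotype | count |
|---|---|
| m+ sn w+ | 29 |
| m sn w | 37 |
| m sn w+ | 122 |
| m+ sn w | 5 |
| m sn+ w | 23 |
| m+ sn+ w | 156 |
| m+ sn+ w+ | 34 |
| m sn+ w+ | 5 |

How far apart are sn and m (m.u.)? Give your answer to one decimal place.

The two most frequent reciprocal classes, m+ sn+ w and m sn w+, are the parental types, so the F1 was m+ sn+ w / m sn w+.
The two rarest classes, m+ sn w and m sn+ w+, are the double crossovers. Comparing them with the parentals, only the sn allele has switched, so sn is the middle locus and the order is m – sn – w.
Crossovers in the m–sn interval produce the single-crossover classes m sn+ w and m+ sn w+ (23 + 29 = 52) plus the double crossovers (10).
RF(m–sn) = (52 + 10) / 411 = 62/411 = 0.1509 → 15.1 m.u.

15.1 m.u.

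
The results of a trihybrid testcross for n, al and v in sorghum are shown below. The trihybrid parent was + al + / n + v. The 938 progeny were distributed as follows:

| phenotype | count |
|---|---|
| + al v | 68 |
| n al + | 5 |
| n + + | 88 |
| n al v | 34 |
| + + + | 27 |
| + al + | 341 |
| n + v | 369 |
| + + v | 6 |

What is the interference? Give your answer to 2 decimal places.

The two rarest classes, n al + and + + v, are the double crossovers. Comparing them with the parentals, only the n allele has switched, so n is the middle locus and the order is v – n – al.
v–n: (156 + 11)/938 = 0.1780; n–al: (61 + 11)/938 = 0.0768.
Expected DCO frequency = 0.1780 × 0.0768 ≈ 0.01367; observed = 11/938 ≈ 0.01173.
Coefficient of coincidence = 0.01173/0.01367 ≈ 0.86; interference = 1 − 0.86 = 0.14.

0.14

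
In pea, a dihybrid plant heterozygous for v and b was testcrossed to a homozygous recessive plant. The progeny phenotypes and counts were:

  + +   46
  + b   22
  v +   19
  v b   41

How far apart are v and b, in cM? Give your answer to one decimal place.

32.0 cM

The two most frequent classes, + + (46) and v b (41), are the parental types, so the F1 was + + / v b.
The recombinant classes are + b and v +: 22 + 19 = 41.
Recombination frequency = 41/128 = 0.3203 ≈ 32.0%, i.e. 32.0 cM.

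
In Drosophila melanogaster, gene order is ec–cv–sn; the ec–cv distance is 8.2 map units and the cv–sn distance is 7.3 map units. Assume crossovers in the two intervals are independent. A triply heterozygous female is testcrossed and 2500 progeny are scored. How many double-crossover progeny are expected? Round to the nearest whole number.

15

Map distances give recombination frequencies of 0.082 and 0.073 for the two intervals.
With no interference, expected double-crossover frequency = 0.082 × 0.073 = 0.00599.
Expected number = 0.00599 × 2500 = 14.96 ≈ 15.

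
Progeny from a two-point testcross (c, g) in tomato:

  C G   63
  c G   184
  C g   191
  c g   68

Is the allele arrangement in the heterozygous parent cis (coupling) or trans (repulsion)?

The two most frequent classes are C g (191) and c G (184); these are the parental (non-recombinant) types.
So the F1 carried C g on one chromosome and c G on the other — the recessive alleles are on opposite chromosomes (trans / repulsion).

trans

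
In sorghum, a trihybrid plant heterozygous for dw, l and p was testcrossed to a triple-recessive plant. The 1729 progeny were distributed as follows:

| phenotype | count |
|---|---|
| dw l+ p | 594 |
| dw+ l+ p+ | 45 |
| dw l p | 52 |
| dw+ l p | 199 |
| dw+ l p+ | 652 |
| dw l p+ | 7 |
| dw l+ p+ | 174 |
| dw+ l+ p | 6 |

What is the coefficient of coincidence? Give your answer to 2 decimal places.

0.53

The two most frequent reciprocal classes, dw+ l p+ and dw l+ p, are the parental types, so the F1 was dw+ l p+ / dw l+ p.
The two rarest classes, dw l p+ and dw+ l+ p, are the double crossovers. Comparing them with the parentals, only the dw allele has switched, so dw is the middle locus and the order is l – dw – p.
l–dw: (97 + 13)/1729 = 0.0636; dw–p: (373 + 13)/1729 = 0.2233.
Expected DCO frequency = 0.0636 × 0.2233 ≈ 0.01420; observed = 13/1729 ≈ 0.00752.
Coefficient of coincidence = 0.00752/0.01420 ≈ 0.53.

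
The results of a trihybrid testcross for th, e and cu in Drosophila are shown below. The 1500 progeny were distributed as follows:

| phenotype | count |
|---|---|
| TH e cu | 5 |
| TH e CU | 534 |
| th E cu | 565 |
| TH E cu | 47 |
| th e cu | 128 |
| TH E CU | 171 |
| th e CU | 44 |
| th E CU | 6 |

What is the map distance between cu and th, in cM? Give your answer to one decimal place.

6.8 cM

The two most frequent reciprocal classes, TH e CU and th E cu, are the parental types, so the F1 was TH e CU / th E cu.
The two rarest classes, TH e cu and th E CU, are the double crossovers. Comparing them with the parentals, only the cu allele has switched, so cu is the middle locus and the order is e – cu – th.
Crossovers in the cu–th interval produce the single-crossover classes th e CU and TH E cu (44 + 47 = 91) plus the double crossovers (11).
RF(cu–th) = (91 + 11) / 1500 = 102/1500 = 0.0680 → 6.8 cM.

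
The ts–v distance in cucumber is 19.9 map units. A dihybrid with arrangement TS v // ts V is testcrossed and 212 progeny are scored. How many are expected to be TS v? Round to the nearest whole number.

A map distance of 19.9 map units corresponds to a recombination frequency of 0.199.
The F1 is TS v / ts V, so TS v is a parental gamete class with expected frequency (1 − r)/2 = 0.801/2 = 0.4005.
Expected number = 0.4005 × 212 = 84.91 ≈ 85.

85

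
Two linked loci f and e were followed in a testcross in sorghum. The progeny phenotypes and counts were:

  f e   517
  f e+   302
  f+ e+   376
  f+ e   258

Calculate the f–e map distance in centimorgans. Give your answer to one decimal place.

The two most frequent classes, f+ e+ (376) and f e (517), are the parental types, so the F1 was f+ e+ / f e.
The recombinant classes are f+ e and f e+: 258 + 302 = 560.
Recombination frequency = 560/1453 = 0.3854 ≈ 38.5%, i.e. 38.5 centimorgans.

38.5 centimorgans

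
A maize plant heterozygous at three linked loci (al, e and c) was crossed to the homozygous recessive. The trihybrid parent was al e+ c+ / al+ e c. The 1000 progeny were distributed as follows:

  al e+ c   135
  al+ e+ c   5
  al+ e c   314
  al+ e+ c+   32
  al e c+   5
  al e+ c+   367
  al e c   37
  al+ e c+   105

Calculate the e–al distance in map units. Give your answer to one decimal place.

7.9 map units

The two rarest classes, al e c+ and al+ e+ c, are the double crossovers. Comparing them with the parentals, only the e allele has switched, so e is the middle locus and the order is c – e – al.
Crossovers in the e–al interval produce the single-crossover classes al+ e+ c+ and al e c (32 + 37 = 69) plus the double crossovers (10).
RF(e–al) = (69 + 10) / 1000 = 79/1000 = 0.0790 → 7.9 map units.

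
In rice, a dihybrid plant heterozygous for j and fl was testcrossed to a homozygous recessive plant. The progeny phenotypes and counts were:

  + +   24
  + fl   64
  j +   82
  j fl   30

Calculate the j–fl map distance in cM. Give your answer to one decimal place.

The two most frequent classes, + fl (64) and j + (82), are the parental types, so the F1 was + fl / j +.
The recombinant classes are + + and j fl: 24 + 30 = 54.
Recombination frequency = 54/200 = 0.2700 ≈ 27.0%, i.e. 27.0 cM.

27.0 cM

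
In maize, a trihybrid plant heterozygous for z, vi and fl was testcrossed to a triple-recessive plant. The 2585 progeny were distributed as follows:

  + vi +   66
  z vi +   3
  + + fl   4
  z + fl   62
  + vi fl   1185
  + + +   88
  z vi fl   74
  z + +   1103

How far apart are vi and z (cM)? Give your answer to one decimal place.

6.5 cM

The two most frequent reciprocal classes, z + + and + vi fl, are the parental types, so the F1 was z + + / + vi fl.
The two rarest classes, z vi + and + + fl, are the double crossovers. Comparing them with the parentals, only the vi allele has switched, so vi is the middle locus and the order is fl – vi – z.
Crossovers in the vi–z interval produce the single-crossover classes + + + and z vi fl (88 + 74 = 162) plus the double crossovers (7).
RF(vi–z) = (162 + 7) / 2585 = 169/2585 = 0.0654 → 6.5 cM.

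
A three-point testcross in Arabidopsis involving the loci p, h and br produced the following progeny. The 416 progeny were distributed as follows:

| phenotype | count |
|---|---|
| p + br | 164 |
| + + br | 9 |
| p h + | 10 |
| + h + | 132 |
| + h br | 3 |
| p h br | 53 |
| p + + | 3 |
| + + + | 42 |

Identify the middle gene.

br

The two most frequent reciprocal classes, p + br and + h +, are the parental types, so the F1 was p + br / + h +.
The two rarest classes, p + + and + h br, are the double crossovers. Comparing them with the parentals, only the br allele has switched, so br is the middle locus and the order is p – br – h.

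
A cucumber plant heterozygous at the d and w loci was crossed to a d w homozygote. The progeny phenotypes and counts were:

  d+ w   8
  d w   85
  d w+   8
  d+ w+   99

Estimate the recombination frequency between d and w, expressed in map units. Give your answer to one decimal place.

8.0 map units

The two most frequent classes, d+ w+ (99) and d w (85), are the parental types, so the F1 was d+ w+ / d w.
The recombinant classes are d+ w and d w+: 8 + 8 = 16.
Recombination frequency = 16/200 = 0.0800 ≈ 8.0%, i.e. 8.0 map units.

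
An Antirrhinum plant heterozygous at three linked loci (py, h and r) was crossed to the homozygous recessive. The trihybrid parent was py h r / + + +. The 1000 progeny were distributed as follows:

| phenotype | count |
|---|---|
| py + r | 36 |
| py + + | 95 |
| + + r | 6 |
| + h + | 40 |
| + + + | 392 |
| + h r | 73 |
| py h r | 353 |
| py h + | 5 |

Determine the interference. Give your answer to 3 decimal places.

The two rarest classes, py h + and + + r, are the double crossovers. Comparing them with the parentals, only the r allele has switched, so r is the middle locus and the order is py – r – h.
py–r: (168 + 11)/1000 = 0.1790; r–h: (76 + 11)/1000 = 0.0870.
Expected DCO frequency = 0.1790 × 0.0870 ≈ 0.01557; observed = 11/1000 ≈ 0.01100.
Coefficient of coincidence = 0.01100/0.01557 ≈ 0.706; interference = 1 − 0.706 = 0.294.

0.294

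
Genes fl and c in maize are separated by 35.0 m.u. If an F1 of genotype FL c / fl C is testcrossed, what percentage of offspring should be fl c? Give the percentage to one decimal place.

A map distance of 35.0 m.u. corresponds to a recombination frequency of 0.350.
The F1 is FL c / fl C, so fl c is a recombinant gamete class with expected frequency r/2 = 0.350/2 = 0.1750.
That is 0.1750 = 17.5% of the progeny.

17.5%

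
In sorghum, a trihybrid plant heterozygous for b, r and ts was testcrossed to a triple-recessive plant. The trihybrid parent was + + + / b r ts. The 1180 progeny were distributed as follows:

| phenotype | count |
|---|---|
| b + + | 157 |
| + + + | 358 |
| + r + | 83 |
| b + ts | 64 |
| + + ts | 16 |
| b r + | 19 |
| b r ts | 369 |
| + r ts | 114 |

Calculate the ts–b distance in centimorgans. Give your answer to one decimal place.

The two rarest classes, + + ts and b r +, are the double crossovers. Comparing them with the parentals, only the ts allele has switched, so ts is the middle locus and the order is r – ts – b.
Crossovers in the ts–b interval produce the single-crossover classes b + + and + r ts (157 + 114 = 271) plus the double crossovers (35).
RF(ts–b) = (271 + 35) / 1180 = 306/1180 = 0.2593 → 25.9 centimorgans.

25.9 centimorgans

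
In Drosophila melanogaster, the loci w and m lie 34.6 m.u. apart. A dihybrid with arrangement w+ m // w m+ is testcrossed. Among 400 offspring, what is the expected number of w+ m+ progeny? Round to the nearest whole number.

A map distance of 34.6 m.u. corresponds to a recombination frequency of 0.346.
The F1 is w+ m / w m+, so w+ m+ is a recombinant gamete class with expected frequency r/2 = 0.346/2 = 0.1730.
Expected number = 0.1730 × 400 = 69.20 ≈ 69.

69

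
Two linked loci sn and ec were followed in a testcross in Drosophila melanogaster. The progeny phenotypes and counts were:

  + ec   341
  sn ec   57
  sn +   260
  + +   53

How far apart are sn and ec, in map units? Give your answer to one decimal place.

The two most frequent classes, + ec (341) and sn + (260), are the parental types, so the F1 was + ec / sn +.
The recombinant classes are + + and sn ec: 53 + 57 = 110.
Recombination frequency = 110/711 = 0.1547 ≈ 15.5%, i.e. 15.5 map units.

15.5 map units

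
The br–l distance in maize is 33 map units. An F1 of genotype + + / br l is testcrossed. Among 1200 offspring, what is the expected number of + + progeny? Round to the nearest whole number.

A map distance of 33 map units corresponds to a recombination frequency of 0.330.
The F1 is + + / br l, so + + is a parental gamete class with expected frequency (1 − r)/2 = 0.670/2 = 0.3350.
Expected number = 0.3350 × 1200 = 402.00 ≈ 402.

402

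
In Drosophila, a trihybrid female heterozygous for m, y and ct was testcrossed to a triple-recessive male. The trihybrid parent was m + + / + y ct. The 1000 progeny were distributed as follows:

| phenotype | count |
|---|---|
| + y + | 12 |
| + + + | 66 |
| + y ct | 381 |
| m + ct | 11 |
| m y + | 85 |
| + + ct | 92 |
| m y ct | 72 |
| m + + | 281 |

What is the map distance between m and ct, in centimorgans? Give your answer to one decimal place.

16.1 centimorgans

The two rarest classes, m + ct and + y +, are the double crossovers. Comparing them with the parentals, only the ct allele has switched, so ct is the middle locus and the order is y – ct – m.
Crossovers in the ct–m interval produce the single-crossover classes + + + and m y ct (66 + 72 = 138) plus the double crossovers (23).
RF(ct–m) = (138 + 23) / 1000 = 161/1000 = 0.1610 → 16.1 centimorgans.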